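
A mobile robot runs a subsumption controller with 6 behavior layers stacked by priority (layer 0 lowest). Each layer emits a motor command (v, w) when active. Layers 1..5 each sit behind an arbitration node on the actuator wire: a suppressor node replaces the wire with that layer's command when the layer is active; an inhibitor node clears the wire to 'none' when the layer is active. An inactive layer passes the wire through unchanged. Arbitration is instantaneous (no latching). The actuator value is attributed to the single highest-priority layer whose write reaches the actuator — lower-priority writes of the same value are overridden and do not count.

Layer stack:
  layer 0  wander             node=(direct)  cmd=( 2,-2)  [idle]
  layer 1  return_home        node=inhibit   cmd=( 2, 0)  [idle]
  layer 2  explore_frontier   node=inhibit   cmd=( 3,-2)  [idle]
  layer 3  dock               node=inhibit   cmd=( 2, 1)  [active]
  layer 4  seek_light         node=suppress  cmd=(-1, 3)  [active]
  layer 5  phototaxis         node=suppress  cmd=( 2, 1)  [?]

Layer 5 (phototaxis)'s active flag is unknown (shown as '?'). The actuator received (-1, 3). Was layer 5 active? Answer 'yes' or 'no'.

no

If layer 5 is active=yes:
  actuator would be (2, 1)
If layer 5 is active=no:
  actuator would be (-1, 3)
Observed (-1, 3), so layer 5 was idle.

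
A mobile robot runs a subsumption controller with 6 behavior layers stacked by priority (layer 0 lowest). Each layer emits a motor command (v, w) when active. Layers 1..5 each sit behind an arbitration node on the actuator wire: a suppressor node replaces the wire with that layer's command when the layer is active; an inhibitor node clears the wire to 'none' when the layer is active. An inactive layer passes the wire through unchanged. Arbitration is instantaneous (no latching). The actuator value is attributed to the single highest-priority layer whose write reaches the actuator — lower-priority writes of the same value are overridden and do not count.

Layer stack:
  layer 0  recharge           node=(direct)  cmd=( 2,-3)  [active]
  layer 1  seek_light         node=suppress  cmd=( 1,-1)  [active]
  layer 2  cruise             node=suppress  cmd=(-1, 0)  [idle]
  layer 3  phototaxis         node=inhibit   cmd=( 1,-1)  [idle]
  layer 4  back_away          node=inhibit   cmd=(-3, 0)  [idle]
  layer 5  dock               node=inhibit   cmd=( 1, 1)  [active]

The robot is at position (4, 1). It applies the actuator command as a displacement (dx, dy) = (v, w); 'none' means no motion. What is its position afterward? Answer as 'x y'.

L0 recharge: active, feeds wire = (2, -3)
L1 seek_light: active, suppressor → wire = (1, -1)
L2 cruise: idle → wire stays (1, -1)
L3 phototaxis: idle → wire stays (1, -1)
L4 back_away: idle → wire stays (1, -1)
L5 dock: active, inhibitor → wire = none
actuator = none
position: (4, 1) + none = (4, 1)

4 1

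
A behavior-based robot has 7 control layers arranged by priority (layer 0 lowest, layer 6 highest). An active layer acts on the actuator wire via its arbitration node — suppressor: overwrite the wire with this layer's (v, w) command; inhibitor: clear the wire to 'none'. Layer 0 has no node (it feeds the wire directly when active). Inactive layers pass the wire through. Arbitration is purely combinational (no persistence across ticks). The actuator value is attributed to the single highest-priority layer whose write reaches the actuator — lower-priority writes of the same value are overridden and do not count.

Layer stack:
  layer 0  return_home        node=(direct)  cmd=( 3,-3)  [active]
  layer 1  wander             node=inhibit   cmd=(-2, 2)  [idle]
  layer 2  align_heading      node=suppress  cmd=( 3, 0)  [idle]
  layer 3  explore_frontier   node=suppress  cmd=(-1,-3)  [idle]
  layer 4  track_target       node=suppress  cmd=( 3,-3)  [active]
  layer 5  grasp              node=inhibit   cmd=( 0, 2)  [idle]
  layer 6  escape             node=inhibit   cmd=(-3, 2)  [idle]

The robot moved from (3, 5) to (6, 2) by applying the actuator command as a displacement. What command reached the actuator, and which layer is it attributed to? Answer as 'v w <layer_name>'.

displacement = (6, 2) − (3, 5) = (3, -3)
[0] return_home on; wire := (3, -3)
[1] wander off; pass (3, -3)
[2] align_heading off; pass (3, -3)
[3] explore_frontier off; pass (3, -3)
[4] track_target on (suppress); wire := (3, -3)
[5] grasp off; pass (3, -3)
[6] escape off; pass (3, -3)
output (3, -3) — from layer 4 (track_target)

3 -3 track_target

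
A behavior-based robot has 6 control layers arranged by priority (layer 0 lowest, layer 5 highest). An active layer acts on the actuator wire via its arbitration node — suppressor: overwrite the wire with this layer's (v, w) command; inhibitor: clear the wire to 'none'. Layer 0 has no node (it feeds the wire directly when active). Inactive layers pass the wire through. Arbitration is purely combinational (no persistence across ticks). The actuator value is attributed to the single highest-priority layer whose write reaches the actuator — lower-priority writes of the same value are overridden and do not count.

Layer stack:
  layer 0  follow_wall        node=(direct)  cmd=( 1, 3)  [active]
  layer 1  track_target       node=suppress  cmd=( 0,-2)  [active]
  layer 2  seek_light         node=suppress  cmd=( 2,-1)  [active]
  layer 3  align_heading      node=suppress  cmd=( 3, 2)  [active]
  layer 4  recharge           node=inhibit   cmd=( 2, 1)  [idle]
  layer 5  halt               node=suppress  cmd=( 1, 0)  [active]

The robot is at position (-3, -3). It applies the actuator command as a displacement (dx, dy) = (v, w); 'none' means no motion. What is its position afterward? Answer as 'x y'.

L0 follow_wall: active, feeds wire = (1, 3)
L1 track_target: active, suppressor → wire = (0, -2)
L2 seek_light: active, suppressor → wire = (2, -1)
L3 align_heading: active, suppressor → wire = (3, 2)
L4 recharge: idle → wire stays (3, 2)
L5 halt: active, suppressor → wire = (1, 0)
actuator = (1, 0)
position: (-3, -3) + (1, 0) = (-2, -3)

-2 -3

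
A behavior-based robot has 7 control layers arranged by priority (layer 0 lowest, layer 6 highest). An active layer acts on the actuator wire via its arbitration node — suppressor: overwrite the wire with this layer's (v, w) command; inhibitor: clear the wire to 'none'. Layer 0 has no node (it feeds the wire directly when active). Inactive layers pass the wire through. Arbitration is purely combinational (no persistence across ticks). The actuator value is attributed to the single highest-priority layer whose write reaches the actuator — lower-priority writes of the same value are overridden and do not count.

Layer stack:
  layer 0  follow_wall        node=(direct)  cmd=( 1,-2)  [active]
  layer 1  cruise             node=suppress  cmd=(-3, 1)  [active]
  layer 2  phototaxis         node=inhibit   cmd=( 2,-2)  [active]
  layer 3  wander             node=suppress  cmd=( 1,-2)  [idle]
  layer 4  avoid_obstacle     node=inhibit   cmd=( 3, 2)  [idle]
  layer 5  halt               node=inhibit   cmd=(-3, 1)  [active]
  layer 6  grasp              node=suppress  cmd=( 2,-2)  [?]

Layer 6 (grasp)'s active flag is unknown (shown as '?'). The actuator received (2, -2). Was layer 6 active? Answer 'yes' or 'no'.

If layer 6 is active=yes:
  actuator would be (2, -2)
If layer 6 is active=no:
  actuator would be none
Observed (2, -2), so layer 6 was active.

yes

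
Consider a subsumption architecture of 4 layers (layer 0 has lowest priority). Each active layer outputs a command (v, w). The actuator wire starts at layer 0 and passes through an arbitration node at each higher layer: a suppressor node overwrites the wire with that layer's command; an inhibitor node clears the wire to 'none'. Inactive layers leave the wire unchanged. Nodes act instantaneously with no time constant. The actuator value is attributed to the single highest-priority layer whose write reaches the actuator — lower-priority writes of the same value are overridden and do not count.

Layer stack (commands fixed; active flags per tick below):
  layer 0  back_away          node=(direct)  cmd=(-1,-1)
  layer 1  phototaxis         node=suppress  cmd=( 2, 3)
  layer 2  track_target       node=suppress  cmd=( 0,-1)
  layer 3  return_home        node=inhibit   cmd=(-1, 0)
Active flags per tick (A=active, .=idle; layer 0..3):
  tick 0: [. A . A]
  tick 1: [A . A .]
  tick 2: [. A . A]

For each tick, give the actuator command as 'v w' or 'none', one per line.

tick 0:
  L0 back_away: idle → wire = none
  L1 phototaxis: active, suppressor → wire = (2, 3)
  L2 track_target: idle → wire stays (2, 3)
  L3 return_home: active, inhibitor → wire = none
  actuator = none
tick 1:
  L0 back_away: active, feeds wire = (-1, -1)
  L1 phototaxis: idle → wire stays (-1, -1)
  L2 track_target: active, suppressor → wire = (0, -1)
  L3 return_home: idle → wire stays (0, -1)
  actuator = (0, -1)
tick 2:
  L0 back_away: idle → wire = none
  L1 phototaxis: active, suppressor → wire = (2, 3)
  L2 track_target: idle → wire stays (2, 3)
  L3 return_home: active, inhibitor → wire = none
  actuator = none

none
0 -1
none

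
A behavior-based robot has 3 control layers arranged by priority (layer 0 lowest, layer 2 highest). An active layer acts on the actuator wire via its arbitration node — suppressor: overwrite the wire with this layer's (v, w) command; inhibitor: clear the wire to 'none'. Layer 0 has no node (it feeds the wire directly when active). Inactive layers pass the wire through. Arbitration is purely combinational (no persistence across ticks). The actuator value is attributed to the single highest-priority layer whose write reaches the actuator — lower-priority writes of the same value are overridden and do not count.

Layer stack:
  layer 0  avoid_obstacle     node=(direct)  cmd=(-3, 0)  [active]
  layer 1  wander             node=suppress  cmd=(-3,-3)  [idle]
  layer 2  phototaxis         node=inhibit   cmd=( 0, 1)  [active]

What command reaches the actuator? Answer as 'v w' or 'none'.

none

[0] avoid_obstacle on; wire := (-3, 0)
[1] wander off; pass (-3, 0)
[2] phototaxis on (inhibit); wire := none
output none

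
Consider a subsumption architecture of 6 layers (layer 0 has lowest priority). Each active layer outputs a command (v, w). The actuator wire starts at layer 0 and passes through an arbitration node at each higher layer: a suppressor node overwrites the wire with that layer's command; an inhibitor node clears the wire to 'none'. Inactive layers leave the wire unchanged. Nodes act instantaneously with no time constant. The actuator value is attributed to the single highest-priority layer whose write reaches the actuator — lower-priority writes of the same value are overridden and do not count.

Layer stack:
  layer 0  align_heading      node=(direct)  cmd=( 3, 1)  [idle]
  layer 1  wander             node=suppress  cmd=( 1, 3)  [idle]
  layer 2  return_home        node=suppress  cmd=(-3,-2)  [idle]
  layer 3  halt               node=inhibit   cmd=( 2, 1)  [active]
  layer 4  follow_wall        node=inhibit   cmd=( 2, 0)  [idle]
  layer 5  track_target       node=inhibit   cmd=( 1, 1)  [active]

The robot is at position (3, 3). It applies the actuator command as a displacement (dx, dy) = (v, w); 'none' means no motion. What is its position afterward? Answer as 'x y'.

layer 0 (align_heading) idle — none
layer 1 (wander) idle — unchanged: none
layer 2 (return_home) idle — unchanged: none
layer 3 (halt) active — inhibits: none
layer 4 (follow_wall) idle — unchanged: none
layer 5 (track_target) active — inhibits: none
→ actuator none
position: (3, 3) + none = (3, 3)

3 3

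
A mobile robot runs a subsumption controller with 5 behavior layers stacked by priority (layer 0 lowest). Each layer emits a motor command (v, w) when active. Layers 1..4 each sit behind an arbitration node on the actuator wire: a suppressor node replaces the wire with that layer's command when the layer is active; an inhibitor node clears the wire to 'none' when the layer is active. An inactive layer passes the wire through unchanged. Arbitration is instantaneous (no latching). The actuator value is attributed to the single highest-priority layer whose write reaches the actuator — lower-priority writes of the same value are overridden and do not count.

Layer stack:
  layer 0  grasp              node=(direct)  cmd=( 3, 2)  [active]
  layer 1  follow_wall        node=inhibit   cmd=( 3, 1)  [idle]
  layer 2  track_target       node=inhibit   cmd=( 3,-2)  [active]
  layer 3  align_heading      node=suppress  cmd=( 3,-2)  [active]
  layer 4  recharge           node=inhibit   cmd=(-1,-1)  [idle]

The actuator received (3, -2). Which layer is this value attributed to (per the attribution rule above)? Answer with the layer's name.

align_heading

[0] grasp on; wire := (3, 2)
[1] follow_wall off; pass (3, 2)
[2] track_target on (inhibit); wire := none
[3] align_heading on (suppress); wire := (3, -2)
[4] recharge off; pass (3, -2)
output (3, -2)
last writer: layer 3 = align_heading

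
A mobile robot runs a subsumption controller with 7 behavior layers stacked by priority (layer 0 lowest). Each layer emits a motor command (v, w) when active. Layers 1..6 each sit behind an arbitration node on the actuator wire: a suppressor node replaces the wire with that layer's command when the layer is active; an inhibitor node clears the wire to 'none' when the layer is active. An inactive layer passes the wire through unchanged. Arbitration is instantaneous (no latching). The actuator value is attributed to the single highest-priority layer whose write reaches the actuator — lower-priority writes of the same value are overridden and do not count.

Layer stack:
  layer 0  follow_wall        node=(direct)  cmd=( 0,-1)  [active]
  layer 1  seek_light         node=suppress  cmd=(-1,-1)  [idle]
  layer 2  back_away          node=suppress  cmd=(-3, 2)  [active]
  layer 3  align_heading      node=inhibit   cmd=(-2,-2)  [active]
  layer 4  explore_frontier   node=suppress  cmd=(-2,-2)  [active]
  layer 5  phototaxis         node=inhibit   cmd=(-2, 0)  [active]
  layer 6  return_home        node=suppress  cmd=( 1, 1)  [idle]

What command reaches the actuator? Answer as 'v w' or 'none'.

none

L0 follow_wall: active, feeds wire = (0, -1)
L1 seek_light: idle → wire stays (0, -1)
L2 back_away: active, suppressor → wire = (-3, 2)
L3 align_heading: active, inhibitor → wire = none
L4 explore_frontier: active, suppressor → wire = (-2, -2)
L5 phototaxis: active, inhibitor → wire = none
L6 return_home: idle → wire stays none
actuator = none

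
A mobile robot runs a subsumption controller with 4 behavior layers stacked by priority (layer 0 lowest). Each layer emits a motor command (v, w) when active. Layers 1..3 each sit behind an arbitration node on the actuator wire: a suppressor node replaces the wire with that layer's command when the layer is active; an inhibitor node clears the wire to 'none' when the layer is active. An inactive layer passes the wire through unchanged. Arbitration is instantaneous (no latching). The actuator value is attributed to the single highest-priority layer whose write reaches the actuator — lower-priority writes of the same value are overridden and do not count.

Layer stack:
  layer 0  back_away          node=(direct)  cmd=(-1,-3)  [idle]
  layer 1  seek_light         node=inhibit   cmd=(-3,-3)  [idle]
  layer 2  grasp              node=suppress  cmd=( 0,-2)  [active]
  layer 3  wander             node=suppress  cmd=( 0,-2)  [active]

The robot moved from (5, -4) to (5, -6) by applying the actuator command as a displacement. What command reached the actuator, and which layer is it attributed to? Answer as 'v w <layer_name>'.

displacement = (5, -6) − (5, -4) = (0, -2)
L0 back_away: idle → wire = none
L1 seek_light: idle → wire stays none
L2 grasp: active, suppressor → wire = (0, -2)
L3 wander: active, suppressor → wire = (0, -2)
actuator = (0, -2) — from layer 3 (wander)

0 -2 wander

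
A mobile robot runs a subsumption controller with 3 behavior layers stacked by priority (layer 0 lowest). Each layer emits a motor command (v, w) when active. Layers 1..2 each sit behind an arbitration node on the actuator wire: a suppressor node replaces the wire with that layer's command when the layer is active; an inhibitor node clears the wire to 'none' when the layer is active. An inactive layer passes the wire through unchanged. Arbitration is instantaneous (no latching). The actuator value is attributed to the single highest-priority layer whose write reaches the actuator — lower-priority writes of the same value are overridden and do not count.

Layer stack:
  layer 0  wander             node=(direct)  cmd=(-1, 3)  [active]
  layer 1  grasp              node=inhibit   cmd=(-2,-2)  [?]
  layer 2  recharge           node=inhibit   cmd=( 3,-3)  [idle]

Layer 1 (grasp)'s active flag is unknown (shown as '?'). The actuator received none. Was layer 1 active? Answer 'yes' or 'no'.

yes

If layer 1 is active=yes:
  actuator would be none
If layer 1 is active=no:
  actuator would be (-1, 3)
Observed none, so layer 1 was active.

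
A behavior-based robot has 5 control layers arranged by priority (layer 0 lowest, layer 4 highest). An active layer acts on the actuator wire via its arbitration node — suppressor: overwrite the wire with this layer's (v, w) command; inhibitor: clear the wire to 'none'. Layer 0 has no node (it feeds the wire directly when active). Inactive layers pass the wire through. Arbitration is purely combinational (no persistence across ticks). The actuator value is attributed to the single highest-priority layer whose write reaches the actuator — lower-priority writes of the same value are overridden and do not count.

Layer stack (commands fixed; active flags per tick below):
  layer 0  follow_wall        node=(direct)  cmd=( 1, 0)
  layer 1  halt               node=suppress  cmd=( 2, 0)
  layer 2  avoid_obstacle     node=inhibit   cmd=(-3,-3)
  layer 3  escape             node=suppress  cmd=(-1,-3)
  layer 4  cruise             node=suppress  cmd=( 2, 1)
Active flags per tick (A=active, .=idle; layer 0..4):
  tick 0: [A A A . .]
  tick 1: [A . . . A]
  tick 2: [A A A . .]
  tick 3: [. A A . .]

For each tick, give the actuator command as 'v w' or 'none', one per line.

none
2 1
none
none

tick 0:
  [0] follow_wall on; wire := (1, 0)
  [1] halt on (suppress); wire := (2, 0)
  [2] avoid_obstacle on (inhibit); wire := none
  [3] escape off; pass none
  [4] cruise off; pass none
  output none
tick 1:
  [0] follow_wall on; wire := (1, 0)
  [1] halt off; pass (1, 0)
  [2] avoid_obstacle off; pass (1, 0)
  [3] escape off; pass (1, 0)
  [4] cruise on (suppress); wire := (2, 1)
  output (2, 1)
tick 2:
  [0] follow_wall on; wire := (1, 0)
  [1] halt on (suppress); wire := (2, 0)
  [2] avoid_obstacle on (inhibit); wire := none
  [3] escape off; pass none
  [4] cruise off; pass none
  output none
tick 3:
  [0] follow_wall off; wire := none
  [1] halt on (suppress); wire := (2, 0)
  [2] avoid_obstacle on (inhibit); wire := none
  [3] escape off; pass none
  [4] cruise off; pass none
  output none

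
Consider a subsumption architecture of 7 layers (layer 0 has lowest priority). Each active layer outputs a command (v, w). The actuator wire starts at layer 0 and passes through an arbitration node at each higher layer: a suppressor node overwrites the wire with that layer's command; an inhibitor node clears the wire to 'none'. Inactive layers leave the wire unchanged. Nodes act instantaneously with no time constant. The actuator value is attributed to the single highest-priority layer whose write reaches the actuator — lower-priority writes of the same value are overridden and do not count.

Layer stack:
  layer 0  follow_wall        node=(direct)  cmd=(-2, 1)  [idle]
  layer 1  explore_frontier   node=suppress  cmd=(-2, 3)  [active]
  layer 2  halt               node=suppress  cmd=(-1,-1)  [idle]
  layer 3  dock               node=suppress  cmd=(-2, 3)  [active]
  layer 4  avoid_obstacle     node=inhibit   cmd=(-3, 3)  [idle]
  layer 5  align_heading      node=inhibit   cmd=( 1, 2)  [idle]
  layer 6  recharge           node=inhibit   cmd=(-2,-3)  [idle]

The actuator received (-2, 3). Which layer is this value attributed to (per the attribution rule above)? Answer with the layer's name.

layer 0 (follow_wall) idle — none
layer 1 (explore_frontier) active — suppresses: (-2, 3)
layer 2 (halt) idle — unchanged: (-2, 3)
layer 3 (dock) active — suppresses: (-2, 3)
layer 4 (avoid_obstacle) idle — unchanged: (-2, 3)
layer 5 (align_heading) idle — unchanged: (-2, 3)
layer 6 (recharge) idle — unchanged: (-2, 3)
→ actuator (-2, 3)
last writer: layer 3 = dock

dock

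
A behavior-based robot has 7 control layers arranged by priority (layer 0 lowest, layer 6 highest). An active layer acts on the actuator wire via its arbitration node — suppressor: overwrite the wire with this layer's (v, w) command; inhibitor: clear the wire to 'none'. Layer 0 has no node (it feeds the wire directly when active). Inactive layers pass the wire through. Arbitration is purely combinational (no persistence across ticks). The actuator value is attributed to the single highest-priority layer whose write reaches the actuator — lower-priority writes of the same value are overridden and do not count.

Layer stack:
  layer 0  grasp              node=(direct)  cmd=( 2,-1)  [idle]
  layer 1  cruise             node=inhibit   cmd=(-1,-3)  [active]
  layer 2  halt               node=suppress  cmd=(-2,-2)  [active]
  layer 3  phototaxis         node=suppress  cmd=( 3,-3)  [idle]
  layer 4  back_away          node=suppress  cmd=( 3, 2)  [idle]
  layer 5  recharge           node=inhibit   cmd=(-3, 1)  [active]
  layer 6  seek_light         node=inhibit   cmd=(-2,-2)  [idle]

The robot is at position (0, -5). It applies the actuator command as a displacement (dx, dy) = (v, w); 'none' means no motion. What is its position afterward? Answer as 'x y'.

0 -5

layer 0 (grasp) idle — none
layer 1 (cruise) active — inhibits: none
layer 2 (halt) active — suppresses: (-2, -2)
layer 3 (phototaxis) idle — unchanged: (-2, -2)
layer 4 (back_away) idle — unchanged: (-2, -2)
layer 5 (recharge) active — inhibits: none
layer 6 (seek_light) idle — unchanged: none
→ actuator none
position: (0, -5) + none = (0, -5)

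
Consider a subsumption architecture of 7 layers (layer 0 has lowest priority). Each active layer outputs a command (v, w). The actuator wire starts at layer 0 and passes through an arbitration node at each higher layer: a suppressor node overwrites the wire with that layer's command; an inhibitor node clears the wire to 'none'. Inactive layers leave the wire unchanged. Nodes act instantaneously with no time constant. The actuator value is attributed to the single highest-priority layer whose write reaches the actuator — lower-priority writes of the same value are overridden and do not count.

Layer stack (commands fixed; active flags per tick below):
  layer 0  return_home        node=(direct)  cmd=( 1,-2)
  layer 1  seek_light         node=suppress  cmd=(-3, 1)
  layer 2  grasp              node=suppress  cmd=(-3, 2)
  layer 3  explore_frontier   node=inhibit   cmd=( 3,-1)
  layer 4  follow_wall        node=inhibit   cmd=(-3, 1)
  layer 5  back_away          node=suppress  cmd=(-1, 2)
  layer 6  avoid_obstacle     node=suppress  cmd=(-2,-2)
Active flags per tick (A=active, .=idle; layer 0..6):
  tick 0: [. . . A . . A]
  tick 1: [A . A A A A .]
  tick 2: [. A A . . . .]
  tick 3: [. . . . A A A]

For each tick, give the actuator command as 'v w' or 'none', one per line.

-2 -2
-1 2
-3 2
-2 -2

tick 0:
  L0 return_home: idle → wire = none
  L1 seek_light: idle → wire stays none
  L2 grasp: idle → wire stays none
  L3 explore_frontier: active, inhibitor → wire = none
  L4 follow_wall: idle → wire stays none
  L5 back_away: idle → wire stays none
  L6 avoid_obstacle: active, suppressor → wire = (-2, -2)
  actuator = (-2, -2)
tick 1:
  L0 return_home: active, feeds wire = (1, -2)
  L1 seek_light: idle → wire stays (1, -2)
  L2 grasp: active, suppressor → wire = (-3, 2)
  L3 explore_frontier: active, inhibitor → wire = none
  L4 follow_wall: active, inhibitor → wire = none
  L5 back_away: active, suppressor → wire = (-1, 2)
  L6 avoid_obstacle: idle → wire stays (-1, 2)
  actuator = (-1, 2)
tick 2:
  L0 return_home: idle → wire = none
  L1 seek_light: active, suppressor → wire = (-3, 1)
  L2 grasp: active, suppressor → wire = (-3, 2)
  L3 explore_frontier: idle → wire stays (-3, 2)
  L4 follow_wall: idle → wire stays (-3, 2)
  L5 back_away: idle → wire stays (-3, 2)
  L6 avoid_obstacle: idle → wire stays (-3, 2)
  actuator = (-3, 2)
tick 3:
  L0 return_home: idle → wire = none
  L1 seek_light: idle → wire stays none
  L2 grasp: idle → wire stays none
  L3 explore_frontier: idle → wire stays none
  L4 follow_wall: active, inhibitor → wire = none
  L5 back_away: active, suppressor → wire = (-1, 2)
  L6 avoid_obstacle: active, suppressor → wire = (-2, -2)
  actuator = (-2, -2)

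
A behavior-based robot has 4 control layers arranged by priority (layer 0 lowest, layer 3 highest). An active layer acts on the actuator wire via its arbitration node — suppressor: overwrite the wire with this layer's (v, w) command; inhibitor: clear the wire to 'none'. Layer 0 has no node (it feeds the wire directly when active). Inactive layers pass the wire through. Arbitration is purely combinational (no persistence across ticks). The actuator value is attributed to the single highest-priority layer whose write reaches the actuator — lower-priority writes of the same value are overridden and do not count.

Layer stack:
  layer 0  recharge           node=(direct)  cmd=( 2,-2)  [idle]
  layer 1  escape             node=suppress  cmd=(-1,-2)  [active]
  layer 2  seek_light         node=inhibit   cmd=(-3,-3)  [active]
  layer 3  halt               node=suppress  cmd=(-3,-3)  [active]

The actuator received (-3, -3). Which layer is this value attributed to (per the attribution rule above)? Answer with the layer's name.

layer 0 (recharge) idle — none
layer 1 (escape) active — suppresses: (-1, -2)
layer 2 (seek_light) active — inhibits: none
layer 3 (halt) active — suppresses: (-3, -3)
→ actuator (-3, -3)
last writer: layer 3 = halt

halt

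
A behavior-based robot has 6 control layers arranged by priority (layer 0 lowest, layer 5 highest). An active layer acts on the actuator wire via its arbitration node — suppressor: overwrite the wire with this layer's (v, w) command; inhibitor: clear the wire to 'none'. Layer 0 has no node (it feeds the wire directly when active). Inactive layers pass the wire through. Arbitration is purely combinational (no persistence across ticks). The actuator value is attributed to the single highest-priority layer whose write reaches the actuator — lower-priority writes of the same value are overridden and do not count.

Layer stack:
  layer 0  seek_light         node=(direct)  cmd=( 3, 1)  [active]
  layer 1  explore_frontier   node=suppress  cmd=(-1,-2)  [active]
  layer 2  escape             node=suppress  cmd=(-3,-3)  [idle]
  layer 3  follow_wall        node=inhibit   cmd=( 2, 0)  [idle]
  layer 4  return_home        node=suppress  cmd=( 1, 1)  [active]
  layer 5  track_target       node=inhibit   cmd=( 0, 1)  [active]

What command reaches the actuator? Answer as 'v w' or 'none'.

none

L0 seek_light: active, feeds wire = (3, 1)
L1 explore_frontier: active, suppressor → wire = (-1, -2)
L2 escape: idle → wire stays (-1, -2)
L3 follow_wall: idle → wire stays (-1, -2)
L4 return_home: active, suppressor → wire = (1, 1)
L5 track_target: active, inhibitor → wire = none
actuator = none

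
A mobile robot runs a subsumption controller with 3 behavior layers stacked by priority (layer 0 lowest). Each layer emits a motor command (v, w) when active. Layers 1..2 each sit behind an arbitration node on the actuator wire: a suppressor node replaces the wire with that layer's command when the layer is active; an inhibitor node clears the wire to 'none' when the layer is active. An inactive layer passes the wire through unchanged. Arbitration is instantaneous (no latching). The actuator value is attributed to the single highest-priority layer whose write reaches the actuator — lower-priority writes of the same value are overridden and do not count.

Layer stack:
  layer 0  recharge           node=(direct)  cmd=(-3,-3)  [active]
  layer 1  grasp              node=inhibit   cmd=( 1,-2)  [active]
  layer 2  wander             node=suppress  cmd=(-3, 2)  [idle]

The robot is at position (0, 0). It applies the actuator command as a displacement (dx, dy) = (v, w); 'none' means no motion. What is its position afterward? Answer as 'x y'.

[0] recharge on; wire := (-3, -3)
[1] grasp on (inhibit); wire := none
[2] wander off; pass none
output none
position: (0, 0) + none = (0, 0)

0 0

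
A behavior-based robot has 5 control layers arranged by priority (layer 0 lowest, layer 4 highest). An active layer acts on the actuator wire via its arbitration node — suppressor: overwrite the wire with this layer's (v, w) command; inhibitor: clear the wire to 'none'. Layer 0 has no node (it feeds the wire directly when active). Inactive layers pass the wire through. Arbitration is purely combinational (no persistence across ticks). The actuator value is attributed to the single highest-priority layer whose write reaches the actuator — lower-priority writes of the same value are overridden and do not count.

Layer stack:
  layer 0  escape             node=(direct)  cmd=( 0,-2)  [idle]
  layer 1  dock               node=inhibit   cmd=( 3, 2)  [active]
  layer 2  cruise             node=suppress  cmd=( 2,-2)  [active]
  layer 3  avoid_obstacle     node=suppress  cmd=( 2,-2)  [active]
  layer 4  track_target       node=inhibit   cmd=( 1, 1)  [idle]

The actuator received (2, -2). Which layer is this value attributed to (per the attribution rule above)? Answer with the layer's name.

L0 escape: idle → wire = none
L1 dock: active, inhibitor → wire = none
L2 cruise: active, suppressor → wire = (2, -2)
L3 avoid_obstacle: active, suppressor → wire = (2, -2)
L4 track_target: idle → wire stays (2, -2)
actuator = (2, -2)
last writer: layer 3 = avoid_obstacle

avoid_obstacle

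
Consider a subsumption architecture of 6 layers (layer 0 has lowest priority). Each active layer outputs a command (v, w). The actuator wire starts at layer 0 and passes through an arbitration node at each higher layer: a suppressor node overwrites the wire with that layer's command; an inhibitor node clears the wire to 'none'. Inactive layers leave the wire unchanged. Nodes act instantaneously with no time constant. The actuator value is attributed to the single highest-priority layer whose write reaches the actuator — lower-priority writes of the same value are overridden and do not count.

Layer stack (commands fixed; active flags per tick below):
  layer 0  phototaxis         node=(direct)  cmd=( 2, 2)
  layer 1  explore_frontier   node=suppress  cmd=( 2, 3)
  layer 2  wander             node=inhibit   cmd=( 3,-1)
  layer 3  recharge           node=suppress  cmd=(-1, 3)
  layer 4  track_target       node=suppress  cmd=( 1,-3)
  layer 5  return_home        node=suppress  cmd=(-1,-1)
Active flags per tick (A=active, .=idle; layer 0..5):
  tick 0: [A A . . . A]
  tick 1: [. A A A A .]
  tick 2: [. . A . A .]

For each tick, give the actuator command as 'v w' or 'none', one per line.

-1 -1
1 -3
1 -3

tick 0:
  [0] phototaxis on; wire := (2, 2)
  [1] explore_frontier on (suppress); wire := (2, 3)
  [2] wander off; pass (2, 3)
  [3] recharge off; pass (2, 3)
  [4] track_target off; pass (2, 3)
  [5] return_home on (suppress); wire := (-1, -1)
  output (-1, -1)
tick 1:
  [0] phototaxis off; wire := none
  [1] explore_frontier on (suppress); wire := (2, 3)
  [2] wander on (inhibit); wire := none
  [3] recharge on (suppress); wire := (-1, 3)
  [4] track_target on (suppress); wire := (1, -3)
  [5] return_home off; pass (1, -3)
  output (1, -3)
tick 2:
  [0] phototaxis off; wire := none
  [1] explore_frontier off; pass none
  [2] wander on (inhibit); wire := none
  [3] recharge off; pass none
  [4] track_target on (suppress); wire := (1, -3)
  [5] return_home off; pass (1, -3)
  output (1, -3)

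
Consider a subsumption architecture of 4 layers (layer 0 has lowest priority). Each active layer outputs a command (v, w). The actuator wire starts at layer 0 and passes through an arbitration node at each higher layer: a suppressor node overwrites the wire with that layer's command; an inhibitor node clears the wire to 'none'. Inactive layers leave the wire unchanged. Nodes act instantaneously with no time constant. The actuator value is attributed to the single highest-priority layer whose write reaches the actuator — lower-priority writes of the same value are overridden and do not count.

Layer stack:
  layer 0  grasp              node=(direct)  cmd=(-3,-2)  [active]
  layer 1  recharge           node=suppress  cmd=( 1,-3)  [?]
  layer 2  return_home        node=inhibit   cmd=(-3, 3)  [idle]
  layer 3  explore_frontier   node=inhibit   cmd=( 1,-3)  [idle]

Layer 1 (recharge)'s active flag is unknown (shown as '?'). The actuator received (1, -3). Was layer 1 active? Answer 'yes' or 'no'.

yes

If layer 1 is active=yes:
  actuator would be (1, -3)
If layer 1 is active=no:
  actuator would be (-3, -2)
Observed (1, -3), so layer 1 was active.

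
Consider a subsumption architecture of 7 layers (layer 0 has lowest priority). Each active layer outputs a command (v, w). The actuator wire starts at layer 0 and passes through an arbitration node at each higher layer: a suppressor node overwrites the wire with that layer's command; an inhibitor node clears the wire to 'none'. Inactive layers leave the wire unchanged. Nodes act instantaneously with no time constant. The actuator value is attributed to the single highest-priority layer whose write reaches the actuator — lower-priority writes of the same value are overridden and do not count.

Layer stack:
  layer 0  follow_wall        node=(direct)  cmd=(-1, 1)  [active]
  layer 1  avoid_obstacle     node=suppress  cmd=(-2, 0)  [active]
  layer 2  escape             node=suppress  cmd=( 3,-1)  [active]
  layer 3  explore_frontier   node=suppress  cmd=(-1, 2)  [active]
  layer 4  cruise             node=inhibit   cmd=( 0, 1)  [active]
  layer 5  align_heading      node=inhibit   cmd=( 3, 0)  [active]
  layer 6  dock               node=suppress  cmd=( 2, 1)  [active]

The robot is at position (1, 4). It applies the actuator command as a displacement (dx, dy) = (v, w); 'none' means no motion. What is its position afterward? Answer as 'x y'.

3 5

L0 follow_wall: active, feeds wire = (-1, 1)
L1 avoid_obstacle: active, suppressor → wire = (-2, 0)
L2 escape: active, suppressor → wire = (3, -1)
L3 explore_frontier: active, suppressor → wire = (-1, 2)
L4 cruise: active, inhibitor → wire = none
L5 align_heading: active, inhibitor → wire = none
L6 dock: active, suppressor → wire = (2, 1)
actuator = (2, 1)
position: (1, 4) + (2, 1) = (3, 5)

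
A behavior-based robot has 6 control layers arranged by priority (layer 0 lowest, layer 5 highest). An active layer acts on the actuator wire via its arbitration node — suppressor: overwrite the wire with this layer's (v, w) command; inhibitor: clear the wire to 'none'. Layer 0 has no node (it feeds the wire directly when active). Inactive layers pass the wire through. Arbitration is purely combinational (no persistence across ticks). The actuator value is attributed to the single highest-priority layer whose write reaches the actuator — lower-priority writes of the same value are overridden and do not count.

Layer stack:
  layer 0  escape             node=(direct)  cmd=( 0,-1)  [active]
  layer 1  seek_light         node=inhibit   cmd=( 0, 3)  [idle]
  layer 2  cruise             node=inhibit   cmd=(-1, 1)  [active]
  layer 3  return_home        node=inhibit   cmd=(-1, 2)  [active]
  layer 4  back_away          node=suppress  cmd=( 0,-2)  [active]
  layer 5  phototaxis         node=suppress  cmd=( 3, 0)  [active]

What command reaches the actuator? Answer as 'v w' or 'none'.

[0] escape on; wire := (0, -1)
[1] seek_light off; pass (0, -1)
[2] cruise on (inhibit); wire := none
[3] return_home on (inhibit); wire := none
[4] back_away on (suppress); wire := (0, -2)
[5] phototaxis on (suppress); wire := (3, 0)
output (3, 0)

3 0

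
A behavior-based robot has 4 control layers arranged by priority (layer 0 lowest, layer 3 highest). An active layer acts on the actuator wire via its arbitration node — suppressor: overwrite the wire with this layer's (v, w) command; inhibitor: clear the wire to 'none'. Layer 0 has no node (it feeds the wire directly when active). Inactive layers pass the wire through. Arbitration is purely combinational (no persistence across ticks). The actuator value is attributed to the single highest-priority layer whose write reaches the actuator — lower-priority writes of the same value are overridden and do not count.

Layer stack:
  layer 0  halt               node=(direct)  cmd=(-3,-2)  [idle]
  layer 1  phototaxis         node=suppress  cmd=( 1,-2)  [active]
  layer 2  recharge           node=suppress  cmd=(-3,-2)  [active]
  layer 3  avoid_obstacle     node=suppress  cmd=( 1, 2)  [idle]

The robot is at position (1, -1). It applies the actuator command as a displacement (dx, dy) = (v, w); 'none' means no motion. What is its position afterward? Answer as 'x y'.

layer 0 (halt) idle — none
layer 1 (phototaxis) active — suppresses: (1, -2)
layer 2 (recharge) active — suppresses: (-3, -2)
layer 3 (avoid_obstacle) idle — unchanged: (-3, -2)
→ actuator (-3, -2)
position: (1, -1) + (-3, -2) = (-2, -3)

-2 -3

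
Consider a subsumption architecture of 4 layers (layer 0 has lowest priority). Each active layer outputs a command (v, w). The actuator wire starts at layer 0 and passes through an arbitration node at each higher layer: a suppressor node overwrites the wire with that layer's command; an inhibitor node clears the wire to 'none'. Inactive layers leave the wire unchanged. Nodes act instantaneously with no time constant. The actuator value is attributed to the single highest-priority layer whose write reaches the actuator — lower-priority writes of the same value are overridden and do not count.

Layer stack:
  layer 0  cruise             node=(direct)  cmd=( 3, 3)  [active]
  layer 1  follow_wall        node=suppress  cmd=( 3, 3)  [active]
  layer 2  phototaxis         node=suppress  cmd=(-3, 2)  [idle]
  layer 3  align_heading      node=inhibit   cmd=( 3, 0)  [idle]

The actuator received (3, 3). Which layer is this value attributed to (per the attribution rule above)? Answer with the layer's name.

follow_wall

[0] cruise on; wire := (3, 3)
[1] follow_wall on (suppress); wire := (3, 3)
[2] phototaxis off; pass (3, 3)
[3] align_heading off; pass (3, 3)
output (3, 3)
last writer: layer 1 = follow_wall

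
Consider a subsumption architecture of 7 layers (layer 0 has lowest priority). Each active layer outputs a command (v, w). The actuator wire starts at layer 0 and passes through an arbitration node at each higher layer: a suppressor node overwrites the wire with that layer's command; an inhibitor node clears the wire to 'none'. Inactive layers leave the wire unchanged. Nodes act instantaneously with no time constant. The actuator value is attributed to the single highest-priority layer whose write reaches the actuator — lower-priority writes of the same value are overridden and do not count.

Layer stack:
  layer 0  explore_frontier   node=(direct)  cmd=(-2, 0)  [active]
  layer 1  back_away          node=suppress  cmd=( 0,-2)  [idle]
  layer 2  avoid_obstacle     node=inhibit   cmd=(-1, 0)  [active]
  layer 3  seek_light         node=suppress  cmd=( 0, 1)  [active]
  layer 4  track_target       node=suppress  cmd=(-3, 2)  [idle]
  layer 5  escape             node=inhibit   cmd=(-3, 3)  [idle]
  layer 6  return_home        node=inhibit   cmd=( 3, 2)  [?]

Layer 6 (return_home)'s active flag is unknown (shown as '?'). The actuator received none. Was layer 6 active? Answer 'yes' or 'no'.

If layer 6 is active=yes:
  actuator would be none
If layer 6 is active=no:
  actuator would be (0, 1)
Observed none, so layer 6 was active.

yes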